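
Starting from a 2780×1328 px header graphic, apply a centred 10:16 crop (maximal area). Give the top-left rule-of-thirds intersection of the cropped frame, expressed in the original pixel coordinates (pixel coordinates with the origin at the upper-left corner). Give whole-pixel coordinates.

x = 1252 px, y = 443 px

2780/1328 > 10/16, so the 10:16 crop keeps the full height 1328 and trims width to 1328 × 10/16 = 830.00 px.
Left offset = (2780 − 830.00)/2 = 975.00 px; top offset = 0.
Top-left is one-third across and one-third down within the crop:
x = 975.00 + 1 × 830.00/3 ≈ 1252; y = 0.00 + 1 × 1328.00/3 ≈ 443.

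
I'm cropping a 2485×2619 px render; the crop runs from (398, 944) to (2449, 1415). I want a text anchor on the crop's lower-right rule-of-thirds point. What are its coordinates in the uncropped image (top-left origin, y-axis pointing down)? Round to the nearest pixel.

x = 1765 px, y = 1258 px

Crop width = 2449 − 398 = 2051 px; one third is 683.67 px.
Crop height = 1415 − 944 = 471 px; one third is 157.00 px.
The lower-right point is two-thirds across and two-thirds down within the crop:
x = 398 + 2 × 683.67 ≈ 1765; y = 944 + 2 × 157.00 ≈ 1258.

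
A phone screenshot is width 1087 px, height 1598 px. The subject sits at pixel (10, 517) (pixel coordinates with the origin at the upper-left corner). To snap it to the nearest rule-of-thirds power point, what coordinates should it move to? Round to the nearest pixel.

x = 362 px, y = 533 px

Third lines: x ∈ {362, 725}, y ∈ {533, 1065}.
10 is closer to x = 362; 517 is closer to y = 533.
So the nearest intersection is the upper-left power point.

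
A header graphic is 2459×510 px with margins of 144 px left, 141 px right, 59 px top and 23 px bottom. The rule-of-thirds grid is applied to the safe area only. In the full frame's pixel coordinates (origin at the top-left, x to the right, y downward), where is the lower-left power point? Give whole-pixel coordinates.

(869, 344)

Content width = 2459 − 144 − 141 = 2174 px; content height = 510 − 59 − 23 = 428 px.
Lower-left is one-third across and two-thirds down within the safe area.
x = 144 + 1 × 2174/3 = 144 + 724.67 ≈ 869
y = 59 + 2 × 428/3 = 59 + 285.33 ≈ 344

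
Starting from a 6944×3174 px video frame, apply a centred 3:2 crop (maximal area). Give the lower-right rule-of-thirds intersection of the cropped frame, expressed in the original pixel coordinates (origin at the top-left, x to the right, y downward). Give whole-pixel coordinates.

x = 4266 px, y = 2116 px

6944/3174 > 3/2, so the 3:2 crop keeps the full height 3174 and trims width to 3174 × 3/2 = 4761.00 px.
Left offset = (6944 − 4761.00)/2 = 1091.50 px; top offset = 0.
Lower-right is two-thirds across and two-thirds down within the crop:
x = 1091.50 + 2 × 4761.00/3 ≈ 4266; y = 0.00 + 2 × 3174.00/3 ≈ 2116.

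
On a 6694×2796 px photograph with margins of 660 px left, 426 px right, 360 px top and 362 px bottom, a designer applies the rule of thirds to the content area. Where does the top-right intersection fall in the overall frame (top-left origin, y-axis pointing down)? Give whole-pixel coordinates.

x = 4399 px, y = 1051 px

Content width = 6694 − 660 − 426 = 5608 px; content height = 2796 − 360 − 362 = 2074 px.
Top-right is two-thirds across and one-third down within the content area.
x = 660 + 2 × 5608/3 = 660 + 3738.67 ≈ 4399
y = 360 + 1 × 2074/3 = 360 + 691.33 ≈ 1051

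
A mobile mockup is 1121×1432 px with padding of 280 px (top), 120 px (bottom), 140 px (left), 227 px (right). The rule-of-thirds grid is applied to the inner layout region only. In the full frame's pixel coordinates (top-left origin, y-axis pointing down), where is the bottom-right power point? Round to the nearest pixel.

(643, 968)

Content width = 1121 − 140 − 227 = 754 px; content height = 1432 − 280 − 120 = 1032 px.
Bottom-right is two-thirds across and two-thirds down within the inner layout region.
x = 140 + 2 × 754/3 = 140 + 502.67 ≈ 643
y = 280 + 2 × 1032/3 = 280 + 688.00 ≈ 968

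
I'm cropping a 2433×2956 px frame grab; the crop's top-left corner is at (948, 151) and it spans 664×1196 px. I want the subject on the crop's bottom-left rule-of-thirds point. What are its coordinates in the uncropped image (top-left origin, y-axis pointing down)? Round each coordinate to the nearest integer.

(1169, 948)

One third of the crop width 664 is 221.33 px.
One third of the crop height 1196 is 398.67 px.
The bottom-left point is one-third across and two-thirds down within the crop:
x = 948 + 1 × 221.33 ≈ 1169; y = 151 + 2 × 398.67 ≈ 948.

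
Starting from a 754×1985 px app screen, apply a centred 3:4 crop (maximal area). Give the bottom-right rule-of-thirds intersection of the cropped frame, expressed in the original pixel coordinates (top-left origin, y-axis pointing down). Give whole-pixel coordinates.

x = 503 px, y = 1160 px

754/1985 < 3/4, so the 3:4 crop keeps the full width 754 and trims height to 754 × 4/3 = 1005.33 px.
Top offset = (1985 − 1005.33)/2 = 489.83 px; left offset = 0.
Bottom-right is two-thirds across and two-thirds down within the crop:
x = 0.00 + 2 × 754.00/3 ≈ 503; y = 489.83 + 2 × 1005.33/3 ≈ 1160.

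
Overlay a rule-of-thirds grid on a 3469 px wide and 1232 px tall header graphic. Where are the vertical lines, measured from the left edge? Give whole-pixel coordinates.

x = 1156 px and x = 2313 px

3469 / 3 = 1156.33, so the vertical lines sit at one and two thirds of 3469.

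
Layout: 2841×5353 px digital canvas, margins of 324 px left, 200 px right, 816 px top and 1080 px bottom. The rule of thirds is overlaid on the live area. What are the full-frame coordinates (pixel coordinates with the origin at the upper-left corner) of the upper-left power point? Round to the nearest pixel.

Content width = 2841 − 324 − 200 = 2317 px; content height = 5353 − 816 − 1080 = 3457 px.
Upper-left is one-third across and one-third down within the live area.
x = 324 + 1 × 2317/3 = 324 + 772.33 ≈ 1096
y = 816 + 1 × 3457/3 = 816 + 1152.33 ≈ 1968

x = 1096 px, y = 1968 px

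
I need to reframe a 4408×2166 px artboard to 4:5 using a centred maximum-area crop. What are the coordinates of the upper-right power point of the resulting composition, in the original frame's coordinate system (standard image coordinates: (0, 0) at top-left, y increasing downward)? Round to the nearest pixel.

4408/2166 > 4/5, so the 4:5 crop keeps the full height 2166 and trims width to 2166 × 4/5 = 1732.80 px.
Left offset = (4408 − 1732.80)/2 = 1337.60 px; top offset = 0.
Upper-right is two-thirds across and one-third down within the crop:
x = 1337.60 + 2 × 1732.80/3 ≈ 2493; y = 0.00 + 1 × 2166.00/3 ≈ 722.

x = 2493 px, y = 722 px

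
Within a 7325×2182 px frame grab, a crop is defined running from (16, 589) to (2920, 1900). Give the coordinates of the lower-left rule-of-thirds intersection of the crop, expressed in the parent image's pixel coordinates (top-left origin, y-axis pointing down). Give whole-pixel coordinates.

Crop width = 2920 − 16 = 2904 px; one third is 968.00 px.
Crop height = 1900 − 589 = 1311 px; one third is 437.00 px.
The lower-left point is one-third across and two-thirds down within the crop:
x = 16 + 1 × 968.00 ≈ 984; y = 589 + 2 × 437.00 ≈ 1463.

(984, 1463)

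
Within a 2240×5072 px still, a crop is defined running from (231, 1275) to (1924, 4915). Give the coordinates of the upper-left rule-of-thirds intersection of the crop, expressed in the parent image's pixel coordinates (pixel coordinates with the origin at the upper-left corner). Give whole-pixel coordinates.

(795, 2488)

Crop width = 1924 − 231 = 1693 px; one third is 564.33 px.
Crop height = 4915 − 1275 = 3640 px; one third is 1213.33 px.
The upper-left point is one-third across and one-third down within the crop:
x = 231 + 1 × 564.33 ≈ 795; y = 1275 + 1 × 1213.33 ≈ 2488.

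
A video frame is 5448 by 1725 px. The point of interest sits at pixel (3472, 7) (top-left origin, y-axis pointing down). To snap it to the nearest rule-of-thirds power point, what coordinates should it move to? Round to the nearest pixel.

Third lines: x ∈ {1816, 3632}, y ∈ {575, 1150}.
3472 is closer to x = 3632; 7 is closer to y = 575.
So the nearest intersection is the upper-right power point.

x = 3632 px, y = 575 px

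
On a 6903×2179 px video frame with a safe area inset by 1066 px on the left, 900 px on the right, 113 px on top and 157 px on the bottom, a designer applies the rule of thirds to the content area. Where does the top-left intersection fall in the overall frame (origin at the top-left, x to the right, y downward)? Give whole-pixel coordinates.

Content width = 6903 − 1066 − 900 = 4937 px; content height = 2179 − 113 − 157 = 1909 px.
Top-left is one-third across and one-third down within the content area.
x = 1066 + 1 × 4937/3 = 1066 + 1645.67 ≈ 2712
y = 113 + 1 × 1909/3 = 113 + 636.33 ≈ 749

x = 2712 px, y = 749 px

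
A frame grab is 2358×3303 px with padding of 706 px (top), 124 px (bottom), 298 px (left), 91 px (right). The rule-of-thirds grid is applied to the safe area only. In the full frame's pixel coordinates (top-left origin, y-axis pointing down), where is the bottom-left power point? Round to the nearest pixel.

(954, 2355)

Content width = 2358 − 298 − 91 = 1969 px; content height = 3303 − 706 − 124 = 2473 px.
Bottom-left is one-third across and two-thirds down within the safe area.
x = 298 + 1 × 1969/3 = 298 + 656.33 ≈ 954
y = 706 + 2 × 2473/3 = 706 + 1648.67 ≈ 2355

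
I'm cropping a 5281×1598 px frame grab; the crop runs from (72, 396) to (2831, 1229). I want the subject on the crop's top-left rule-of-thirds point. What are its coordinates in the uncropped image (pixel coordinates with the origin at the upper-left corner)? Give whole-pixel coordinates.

x = 992 px, y = 674 px

Crop width = 2831 − 72 = 2759 px; one third is 919.67 px.
Crop height = 1229 − 396 = 833 px; one third is 277.67 px.
The top-left point is one-third across and one-third down within the crop:
x = 72 + 1 × 919.67 ≈ 992; y = 396 + 1 × 277.67 ≈ 674.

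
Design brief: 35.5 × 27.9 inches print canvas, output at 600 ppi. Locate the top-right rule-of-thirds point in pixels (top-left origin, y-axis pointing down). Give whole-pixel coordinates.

In pixels the canvas is 35.5 × 600 = 21300 wide and 27.9 × 600 = 16740 tall.
The top-right point is two-thirds across and one-third down:
x = 2 × 21300/3 ≈ 14200; y = 1 × 16740/3 ≈ 5580.

x = 14200 px, y = 5580 px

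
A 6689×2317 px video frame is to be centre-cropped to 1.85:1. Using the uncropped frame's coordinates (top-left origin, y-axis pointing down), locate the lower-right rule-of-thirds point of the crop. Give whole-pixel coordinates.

6689/2317 > 1.85/1, so the 1.85:1 crop keeps the full height 2317 and trims width to 2317 × 1.85/1 = 4286.45 px.
Left offset = (6689 − 4286.45)/2 = 1201.28 px; top offset = 0.
Lower-right is two-thirds across and two-thirds down within the crop:
x = 1201.28 + 2 × 4286.45/3 ≈ 4059; y = 0.00 + 2 × 2317.00/3 ≈ 1545.

(4059, 1545)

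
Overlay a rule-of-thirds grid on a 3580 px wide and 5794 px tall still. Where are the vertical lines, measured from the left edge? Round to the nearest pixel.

1193 px and 2387 px

3580 / 3 = 1193.33, so the vertical lines sit at one and two thirds of 3580.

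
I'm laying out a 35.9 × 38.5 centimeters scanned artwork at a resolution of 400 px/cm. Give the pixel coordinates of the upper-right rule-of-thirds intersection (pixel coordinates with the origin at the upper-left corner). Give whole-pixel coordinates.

(9573, 5133)

In pixels the canvas is 35.9 × 400 = 14360 wide and 38.5 × 400 = 15400 tall.
The upper-right point is two-thirds across and one-third down:
x = 2 × 14360/3 ≈ 9573; y = 1 × 15400/3 ≈ 5133.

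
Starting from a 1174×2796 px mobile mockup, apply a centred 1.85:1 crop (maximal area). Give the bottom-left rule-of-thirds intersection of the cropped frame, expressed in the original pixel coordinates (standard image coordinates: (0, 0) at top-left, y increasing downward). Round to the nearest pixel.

1174/2796 < 1.85/1, so the 1.85:1 crop keeps the full width 1174 and trims height to 1174 × 1/1.85 = 634.59 px.
Top offset = (2796 − 634.59)/2 = 1080.70 px; left offset = 0.
Bottom-left is one-third across and two-thirds down within the crop:
x = 0.00 + 1 × 1174.00/3 ≈ 391; y = 1080.70 + 2 × 634.59/3 ≈ 1504.

(391, 1504)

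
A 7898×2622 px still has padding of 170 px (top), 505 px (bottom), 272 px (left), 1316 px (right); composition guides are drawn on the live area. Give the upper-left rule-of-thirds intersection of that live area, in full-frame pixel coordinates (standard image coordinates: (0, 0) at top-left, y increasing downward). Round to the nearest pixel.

x = 2375 px, y = 819 px

Content width = 7898 − 272 − 1316 = 6310 px; content height = 2622 − 170 − 505 = 1947 px.
Upper-left is one-third across and one-third down within the live area.
x = 272 + 1 × 6310/3 = 272 + 2103.33 ≈ 2375
y = 170 + 1 × 1947/3 = 170 + 649.00 ≈ 819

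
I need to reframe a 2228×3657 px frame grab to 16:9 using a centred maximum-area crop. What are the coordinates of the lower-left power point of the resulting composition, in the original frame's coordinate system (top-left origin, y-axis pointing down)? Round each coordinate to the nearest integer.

x = 743 px, y = 2037 px

2228/3657 < 16/9, so the 16:9 crop keeps the full width 2228 and trims height to 2228 × 9/16 = 1253.25 px.
Top offset = (3657 − 1253.25)/2 = 1201.88 px; left offset = 0.
Lower-left is one-third across and two-thirds down within the crop:
x = 0.00 + 1 × 2228.00/3 ≈ 743; y = 1201.88 + 2 × 1253.25/3 ≈ 2037.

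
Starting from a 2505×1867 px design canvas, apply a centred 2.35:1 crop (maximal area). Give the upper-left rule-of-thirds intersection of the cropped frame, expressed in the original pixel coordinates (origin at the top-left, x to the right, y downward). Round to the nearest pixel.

x = 835 px, y = 756 px

2505/1867 < 2.35/1, so the 2.35:1 crop keeps the full width 2505 and trims height to 2505 × 1/2.35 = 1065.96 px.
Top offset = (1867 − 1065.96)/2 = 400.52 px; left offset = 0.
Upper-left is one-third across and one-third down within the crop:
x = 0.00 + 1 × 2505.00/3 ≈ 835; y = 400.52 + 1 × 1065.96/3 ≈ 756.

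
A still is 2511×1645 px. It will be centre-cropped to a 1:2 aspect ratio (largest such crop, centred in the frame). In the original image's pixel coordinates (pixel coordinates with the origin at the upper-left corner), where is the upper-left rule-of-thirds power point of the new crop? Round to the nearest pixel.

2511/1645 > 1/2, so the 1:2 crop keeps the full height 1645 and trims width to 1645 × 1/2 = 822.50 px.
Left offset = (2511 − 822.50)/2 = 844.25 px; top offset = 0.
Upper-left is one-third across and one-third down within the crop:
x = 844.25 + 1 × 822.50/3 ≈ 1118; y = 0.00 + 1 × 1645.00/3 ≈ 548.

(1118, 548)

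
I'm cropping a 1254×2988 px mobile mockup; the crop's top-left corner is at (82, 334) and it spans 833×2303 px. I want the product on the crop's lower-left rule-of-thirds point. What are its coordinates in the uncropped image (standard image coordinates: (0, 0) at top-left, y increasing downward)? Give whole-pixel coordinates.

One third of the crop width 833 is 277.67 px.
One third of the crop height 2303 is 767.67 px.
The lower-left point is one-third across and two-thirds down within the crop:
x = 82 + 1 × 277.67 ≈ 360; y = 334 + 2 × 767.67 ≈ 1869.

(360, 1869)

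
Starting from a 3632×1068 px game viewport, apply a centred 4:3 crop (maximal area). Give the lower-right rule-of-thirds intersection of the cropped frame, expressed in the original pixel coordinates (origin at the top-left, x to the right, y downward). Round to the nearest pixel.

x = 2053 px, y = 712 px

3632/1068 > 4/3, so the 4:3 crop keeps the full height 1068 and trims width to 1068 × 4/3 = 1424.00 px.
Left offset = (3632 − 1424.00)/2 = 1104.00 px; top offset = 0.
Lower-right is two-thirds across and two-thirds down within the crop:
x = 1104.00 + 2 × 1424.00/3 ≈ 2053; y = 0.00 + 2 × 1068.00/3 ≈ 712.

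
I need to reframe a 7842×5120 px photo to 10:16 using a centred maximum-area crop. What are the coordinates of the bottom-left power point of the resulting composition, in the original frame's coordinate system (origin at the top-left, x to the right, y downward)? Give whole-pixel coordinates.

(3388, 3413)

7842/5120 > 10/16, so the 10:16 crop keeps the full height 5120 and trims width to 5120 × 10/16 = 3200.00 px.
Left offset = (7842 − 3200.00)/2 = 2321.00 px; top offset = 0.
Bottom-left is one-third across and two-thirds down within the crop:
x = 2321.00 + 1 × 3200.00/3 ≈ 3388; y = 0.00 + 2 × 5120.00/3 ≈ 3413.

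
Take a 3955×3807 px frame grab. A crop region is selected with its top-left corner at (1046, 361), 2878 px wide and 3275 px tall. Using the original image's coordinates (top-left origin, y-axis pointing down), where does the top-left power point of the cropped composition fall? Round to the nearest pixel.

One third of the crop width 2878 is 959.33 px.
One third of the crop height 3275 is 1091.67 px.
The top-left point is one-third across and one-third down within the crop:
x = 1046 + 1 × 959.33 ≈ 2005; y = 361 + 1 × 1091.67 ≈ 1453.

(2005, 1453)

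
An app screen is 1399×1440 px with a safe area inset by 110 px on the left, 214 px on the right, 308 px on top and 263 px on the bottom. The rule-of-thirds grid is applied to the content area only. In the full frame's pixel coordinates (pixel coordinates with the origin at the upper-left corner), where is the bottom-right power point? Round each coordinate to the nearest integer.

(827, 887)

Content width = 1399 − 110 − 214 = 1075 px; content height = 1440 − 308 − 263 = 869 px.
Bottom-right is two-thirds across and two-thirds down within the content area.
x = 110 + 2 × 1075/3 = 110 + 716.67 ≈ 827
y = 308 + 2 × 869/3 = 308 + 579.33 ≈ 887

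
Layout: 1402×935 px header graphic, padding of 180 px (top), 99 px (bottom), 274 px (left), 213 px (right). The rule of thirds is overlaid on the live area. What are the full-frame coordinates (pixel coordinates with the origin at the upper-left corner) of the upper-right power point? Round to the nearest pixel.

(884, 399)

Content width = 1402 − 274 − 213 = 915 px; content height = 935 − 180 − 99 = 656 px.
Upper-right is two-thirds across and one-third down within the live area.
x = 274 + 2 × 915/3 = 274 + 610.00 ≈ 884
y = 180 + 1 × 656/3 = 180 + 218.67 ≈ 399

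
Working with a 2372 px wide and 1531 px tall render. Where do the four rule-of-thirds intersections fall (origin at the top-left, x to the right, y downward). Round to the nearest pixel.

(791, 510), (1581, 510), (791, 1021), (1581, 1021)

One third of 2372 is 790.67; one third of 1531 is 510.33.
Vertical third lines at x = 791 and x = 1581; horizontal third lines at y = 510 and y = 1021.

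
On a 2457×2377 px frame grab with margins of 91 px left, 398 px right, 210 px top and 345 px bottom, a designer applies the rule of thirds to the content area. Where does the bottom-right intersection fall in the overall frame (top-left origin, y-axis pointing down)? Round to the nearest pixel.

Content width = 2457 − 91 − 398 = 1968 px; content height = 2377 − 210 − 345 = 1822 px.
Bottom-right is two-thirds across and two-thirds down within the content area.
x = 91 + 2 × 1968/3 = 91 + 1312.00 ≈ 1403
y = 210 + 2 × 1822/3 = 210 + 1214.67 ≈ 1425

(1403, 1425)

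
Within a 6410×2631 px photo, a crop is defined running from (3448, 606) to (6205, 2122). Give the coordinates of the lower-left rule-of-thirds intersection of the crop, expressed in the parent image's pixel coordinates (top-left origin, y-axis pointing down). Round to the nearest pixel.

(4367, 1617)

Crop width = 6205 − 3448 = 2757 px; one third is 919.00 px.
Crop height = 2122 − 606 = 1516 px; one third is 505.33 px.
The lower-left point is one-third across and two-thirds down within the crop:
x = 3448 + 1 × 919.00 ≈ 4367; y = 606 + 2 × 505.33 ≈ 1617.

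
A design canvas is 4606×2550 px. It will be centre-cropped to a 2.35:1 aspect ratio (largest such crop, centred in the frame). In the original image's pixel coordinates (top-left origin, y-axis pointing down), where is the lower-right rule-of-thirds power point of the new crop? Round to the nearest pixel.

(3071, 1602)

4606/2550 < 2.35/1, so the 2.35:1 crop keeps the full width 4606 and trims height to 4606 × 1/2.35 = 1960.00 px.
Top offset = (2550 − 1960.00)/2 = 295.00 px; left offset = 0.
Lower-right is two-thirds across and two-thirds down within the crop:
x = 0.00 + 2 × 4606.00/3 ≈ 3071; y = 295.00 + 2 × 1960.00/3 ≈ 1602.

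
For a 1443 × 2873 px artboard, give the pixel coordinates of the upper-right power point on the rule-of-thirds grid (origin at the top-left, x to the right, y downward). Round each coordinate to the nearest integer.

(962, 958)

The upper-right point sits two-thirds of the way across and one-third of the way down.
x = 2 × 1443/3 ≈ 962; y = 1 × 2873/3 ≈ 958.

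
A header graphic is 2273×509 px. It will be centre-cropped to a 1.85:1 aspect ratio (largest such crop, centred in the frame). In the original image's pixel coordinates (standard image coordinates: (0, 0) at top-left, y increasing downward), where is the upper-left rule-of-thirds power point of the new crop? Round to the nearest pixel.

x = 980 px, y = 170 px

2273/509 > 1.85/1, so the 1.85:1 crop keeps the full height 509 and trims width to 509 × 1.85/1 = 941.65 px.
Left offset = (2273 − 941.65)/2 = 665.67 px; top offset = 0.
Upper-left is one-third across and one-third down within the crop:
x = 665.67 + 1 × 941.65/3 ≈ 980; y = 0.00 + 1 × 509.00/3 ≈ 170.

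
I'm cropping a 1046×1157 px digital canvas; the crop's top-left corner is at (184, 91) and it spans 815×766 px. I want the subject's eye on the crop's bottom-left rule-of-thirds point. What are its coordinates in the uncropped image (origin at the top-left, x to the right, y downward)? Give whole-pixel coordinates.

One third of the crop width 815 is 271.67 px.
One third of the crop height 766 is 255.33 px.
The bottom-left point is one-third across and two-thirds down within the crop:
x = 184 + 1 × 271.67 ≈ 456; y = 91 + 2 × 255.33 ≈ 602.

x = 456 px, y = 602 px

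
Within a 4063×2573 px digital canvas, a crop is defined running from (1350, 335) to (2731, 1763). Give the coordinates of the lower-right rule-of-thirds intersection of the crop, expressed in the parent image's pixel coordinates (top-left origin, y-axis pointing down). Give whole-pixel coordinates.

(2271, 1287)

Crop width = 2731 − 1350 = 1381 px; one third is 460.33 px.
Crop height = 1763 − 335 = 1428 px; one third is 476.00 px.
The lower-right point is two-thirds across and two-thirds down within the crop:
x = 1350 + 2 × 460.33 ≈ 2271; y = 335 + 2 × 476.00 ≈ 1287.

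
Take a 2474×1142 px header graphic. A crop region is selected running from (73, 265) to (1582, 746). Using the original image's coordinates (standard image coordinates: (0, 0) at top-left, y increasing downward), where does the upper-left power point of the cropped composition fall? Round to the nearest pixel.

Crop width = 1582 − 73 = 1509 px; one third is 503.00 px.
Crop height = 746 − 265 = 481 px; one third is 160.33 px.
The upper-left point is one-third across and one-third down within the crop:
x = 73 + 1 × 503.00 ≈ 576; y = 265 + 1 × 160.33 ≈ 425.

x = 576 px, y = 425 px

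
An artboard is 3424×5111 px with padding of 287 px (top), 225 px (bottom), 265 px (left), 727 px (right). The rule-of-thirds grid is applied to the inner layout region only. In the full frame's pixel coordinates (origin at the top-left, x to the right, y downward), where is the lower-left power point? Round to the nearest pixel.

Content width = 3424 − 265 − 727 = 2432 px; content height = 5111 − 287 − 225 = 4599 px.
Lower-left is one-third across and two-thirds down within the inner layout region.
x = 265 + 1 × 2432/3 = 265 + 810.67 ≈ 1076
y = 287 + 2 × 4599/3 = 287 + 3066.00 ≈ 3353

x = 1076 px, y = 3353 px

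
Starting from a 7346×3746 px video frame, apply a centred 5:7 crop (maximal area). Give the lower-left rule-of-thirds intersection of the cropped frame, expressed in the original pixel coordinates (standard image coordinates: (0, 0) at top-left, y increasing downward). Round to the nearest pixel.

7346/3746 > 5/7, so the 5:7 crop keeps the full height 3746 and trims width to 3746 × 5/7 = 2675.71 px.
Left offset = (7346 − 2675.71)/2 = 2335.14 px; top offset = 0.
Lower-left is one-third across and two-thirds down within the crop:
x = 2335.14 + 1 × 2675.71/3 ≈ 3227; y = 0.00 + 2 × 3746.00/3 ≈ 2497.

x = 3227 px, y = 2497 px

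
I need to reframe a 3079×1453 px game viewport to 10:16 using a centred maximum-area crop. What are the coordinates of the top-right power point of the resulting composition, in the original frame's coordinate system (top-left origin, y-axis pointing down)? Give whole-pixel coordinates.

3079/1453 > 10/16, so the 10:16 crop keeps the full height 1453 and trims width to 1453 × 10/16 = 908.12 px.
Left offset = (3079 − 908.12)/2 = 1085.44 px; top offset = 0.
Top-right is two-thirds across and one-third down within the crop:
x = 1085.44 + 2 × 908.12/3 ≈ 1691; y = 0.00 + 1 × 1453.00/3 ≈ 484.

(1691, 484)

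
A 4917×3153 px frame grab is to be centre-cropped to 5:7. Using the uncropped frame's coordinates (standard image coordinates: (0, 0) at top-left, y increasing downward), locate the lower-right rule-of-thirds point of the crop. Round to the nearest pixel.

4917/3153 > 5/7, so the 5:7 crop keeps the full height 3153 and trims width to 3153 × 5/7 = 2252.14 px.
Left offset = (4917 − 2252.14)/2 = 1332.43 px; top offset = 0.
Lower-right is two-thirds across and two-thirds down within the crop:
x = 1332.43 + 2 × 2252.14/3 ≈ 2834; y = 0.00 + 2 × 3153.00/3 ≈ 2102.

x = 2834 px, y = 2102 px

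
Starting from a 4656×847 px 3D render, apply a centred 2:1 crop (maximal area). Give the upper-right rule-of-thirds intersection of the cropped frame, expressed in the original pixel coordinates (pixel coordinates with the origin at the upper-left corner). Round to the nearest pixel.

4656/847 > 2/1, so the 2:1 crop keeps the full height 847 and trims width to 847 × 2/1 = 1694.00 px.
Left offset = (4656 − 1694.00)/2 = 1481.00 px; top offset = 0.
Upper-right is two-thirds across and one-third down within the crop:
x = 1481.00 + 2 × 1694.00/3 ≈ 2610; y = 0.00 + 1 × 847.00/3 ≈ 282.

x = 2610 px, y = 282 px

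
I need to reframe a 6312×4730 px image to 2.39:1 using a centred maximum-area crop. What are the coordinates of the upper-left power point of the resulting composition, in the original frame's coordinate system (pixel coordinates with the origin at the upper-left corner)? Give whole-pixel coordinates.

6312/4730 < 2.39/1, so the 2.39:1 crop keeps the full width 6312 and trims height to 6312 × 1/2.39 = 2641.00 px.
Top offset = (4730 − 2641.00)/2 = 1044.50 px; left offset = 0.
Upper-left is one-third across and one-third down within the crop:
x = 0.00 + 1 × 6312.00/3 ≈ 2104; y = 1044.50 + 1 × 2641.00/3 ≈ 1925.

(2104, 1925)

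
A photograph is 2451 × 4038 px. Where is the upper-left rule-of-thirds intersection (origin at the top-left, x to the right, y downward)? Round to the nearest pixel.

x = 817 px, y = 1346 px

The upper-left point sits one-third of the way across and one-third of the way down.
x = 1 × 2451/3 ≈ 817; y = 1 × 4038/3 ≈ 1346.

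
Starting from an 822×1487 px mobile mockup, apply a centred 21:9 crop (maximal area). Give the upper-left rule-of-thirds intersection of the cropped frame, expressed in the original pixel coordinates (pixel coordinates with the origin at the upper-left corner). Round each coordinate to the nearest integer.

822/1487 < 21/9, so the 21:9 crop keeps the full width 822 and trims height to 822 × 9/21 = 352.29 px.
Top offset = (1487 − 352.29)/2 = 567.36 px; left offset = 0.
Upper-left is one-third across and one-third down within the crop:
x = 0.00 + 1 × 822.00/3 ≈ 274; y = 567.36 + 1 × 352.29/3 ≈ 685.

x = 274 px, y = 685 px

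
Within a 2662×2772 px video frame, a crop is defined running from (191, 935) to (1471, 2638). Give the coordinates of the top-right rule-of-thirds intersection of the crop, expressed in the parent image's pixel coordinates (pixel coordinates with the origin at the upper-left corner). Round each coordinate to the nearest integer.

Crop width = 1471 − 191 = 1280 px; one third is 426.67 px.
Crop height = 2638 − 935 = 1703 px; one third is 567.67 px.
The top-right point is two-thirds across and one-third down within the crop:
x = 191 + 2 × 426.67 ≈ 1044; y = 935 + 1 × 567.67 ≈ 1503.

(1044, 1503)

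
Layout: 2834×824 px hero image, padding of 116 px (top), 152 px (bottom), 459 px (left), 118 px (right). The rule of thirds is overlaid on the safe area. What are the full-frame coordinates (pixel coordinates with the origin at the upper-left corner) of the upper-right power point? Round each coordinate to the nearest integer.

Content width = 2834 − 459 − 118 = 2257 px; content height = 824 − 116 − 152 = 556 px.
Upper-right is two-thirds across and one-third down within the safe area.
x = 459 + 2 × 2257/3 = 459 + 1504.67 ≈ 1964
y = 116 + 1 × 556/3 = 116 + 185.33 ≈ 301

(1964, 301)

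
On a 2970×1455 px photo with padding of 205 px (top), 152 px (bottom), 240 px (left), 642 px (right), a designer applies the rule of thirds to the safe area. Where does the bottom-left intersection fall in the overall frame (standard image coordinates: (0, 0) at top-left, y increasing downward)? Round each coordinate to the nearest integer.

x = 936 px, y = 937 px

Content width = 2970 − 240 − 642 = 2088 px; content height = 1455 − 205 − 152 = 1098 px.
Bottom-left is one-third across and two-thirds down within the safe area.
x = 240 + 1 × 2088/3 = 240 + 696.00 ≈ 936
y = 205 + 2 × 1098/3 = 205 + 732.00 ≈ 937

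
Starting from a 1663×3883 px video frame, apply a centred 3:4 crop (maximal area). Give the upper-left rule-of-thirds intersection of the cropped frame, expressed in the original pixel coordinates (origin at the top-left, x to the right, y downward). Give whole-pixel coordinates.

1663/3883 < 3/4, so the 3:4 crop keeps the full width 1663 and trims height to 1663 × 4/3 = 2217.33 px.
Top offset = (3883 − 2217.33)/2 = 832.83 px; left offset = 0.
Upper-left is one-third across and one-third down within the crop:
x = 0.00 + 1 × 1663.00/3 ≈ 554; y = 832.83 + 1 × 2217.33/3 ≈ 1572.

(554, 1572)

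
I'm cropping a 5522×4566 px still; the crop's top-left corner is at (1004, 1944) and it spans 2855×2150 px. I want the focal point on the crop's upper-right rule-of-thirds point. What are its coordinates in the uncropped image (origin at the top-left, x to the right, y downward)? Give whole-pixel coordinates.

One third of the crop width 2855 is 951.67 px.
One third of the crop height 2150 is 716.67 px.
The upper-right point is two-thirds across and one-third down within the crop:
x = 1004 + 2 × 951.67 ≈ 2907; y = 1944 + 1 × 716.67 ≈ 2661.

(2907, 2661)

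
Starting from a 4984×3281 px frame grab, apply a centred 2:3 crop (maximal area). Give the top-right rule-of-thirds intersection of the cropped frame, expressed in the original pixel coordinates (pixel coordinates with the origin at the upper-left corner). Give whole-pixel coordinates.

4984/3281 > 2/3, so the 2:3 crop keeps the full height 3281 and trims width to 3281 × 2/3 = 2187.33 px.
Left offset = (4984 − 2187.33)/2 = 1398.33 px; top offset = 0.
Top-right is two-thirds across and one-third down within the crop:
x = 1398.33 + 2 × 2187.33/3 ≈ 2857; y = 0.00 + 1 × 3281.00/3 ≈ 1094.

x = 2857 px, y = 1094 px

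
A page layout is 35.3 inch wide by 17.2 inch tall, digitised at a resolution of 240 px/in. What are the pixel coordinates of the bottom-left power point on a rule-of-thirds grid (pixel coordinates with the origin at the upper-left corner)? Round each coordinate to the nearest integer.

(2824, 2752)

In pixels the canvas is 35.3 × 240 = 8472 wide and 17.2 × 240 = 4128 tall.
The bottom-left point is one-third across and two-thirds down:
x = 1 × 8472/3 ≈ 2824; y = 2 × 4128/3 ≈ 2752.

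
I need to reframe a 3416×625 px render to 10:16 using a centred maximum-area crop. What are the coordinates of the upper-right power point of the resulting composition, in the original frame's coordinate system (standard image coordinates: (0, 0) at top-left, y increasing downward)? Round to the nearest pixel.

3416/625 > 10/16, so the 10:16 crop keeps the full height 625 and trims width to 625 × 10/16 = 390.62 px.
Left offset = (3416 − 390.62)/2 = 1512.69 px; top offset = 0.
Upper-right is two-thirds across and one-third down within the crop:
x = 1512.69 + 2 × 390.62/3 ≈ 1773; y = 0.00 + 1 × 625.00/3 ≈ 208.

(1773, 208)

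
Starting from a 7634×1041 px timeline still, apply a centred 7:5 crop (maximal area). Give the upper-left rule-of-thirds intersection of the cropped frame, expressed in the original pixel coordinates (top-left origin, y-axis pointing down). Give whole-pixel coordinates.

(3574, 347)

7634/1041 > 7/5, so the 7:5 crop keeps the full height 1041 and trims width to 1041 × 7/5 = 1457.40 px.
Left offset = (7634 − 1457.40)/2 = 3088.30 px; top offset = 0.
Upper-left is one-third across and one-third down within the crop:
x = 3088.30 + 1 × 1457.40/3 ≈ 3574; y = 0.00 + 1 × 1041.00/3 ≈ 347.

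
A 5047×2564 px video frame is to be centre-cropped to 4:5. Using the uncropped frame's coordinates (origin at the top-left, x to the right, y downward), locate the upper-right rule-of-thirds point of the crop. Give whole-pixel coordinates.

5047/2564 > 4/5, so the 4:5 crop keeps the full height 2564 and trims width to 2564 × 4/5 = 2051.20 px.
Left offset = (5047 − 2051.20)/2 = 1497.90 px; top offset = 0.
Upper-right is two-thirds across and one-third down within the crop:
x = 1497.90 + 2 × 2051.20/3 ≈ 2865; y = 0.00 + 1 × 2564.00/3 ≈ 855.

x = 2865 px, y = 855 px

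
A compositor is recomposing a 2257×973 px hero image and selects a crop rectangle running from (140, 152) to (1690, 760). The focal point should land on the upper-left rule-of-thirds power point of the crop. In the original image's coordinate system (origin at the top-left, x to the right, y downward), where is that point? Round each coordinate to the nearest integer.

Crop width = 1690 − 140 = 1550 px; one third is 516.67 px.
Crop height = 760 − 152 = 608 px; one third is 202.67 px.
The upper-left point is one-third across and one-third down within the crop:
x = 140 + 1 × 516.67 ≈ 657; y = 152 + 1 × 202.67 ≈ 355.

x = 657 px, y = 355 px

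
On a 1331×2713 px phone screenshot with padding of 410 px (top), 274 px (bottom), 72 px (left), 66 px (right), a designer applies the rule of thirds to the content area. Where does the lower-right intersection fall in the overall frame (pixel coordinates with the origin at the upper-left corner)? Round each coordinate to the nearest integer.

Content width = 1331 − 72 − 66 = 1193 px; content height = 2713 − 410 − 274 = 2029 px.
Lower-right is two-thirds across and two-thirds down within the content area.
x = 72 + 2 × 1193/3 = 72 + 795.33 ≈ 867
y = 410 + 2 × 2029/3 = 410 + 1352.67 ≈ 1763

x = 867 px, y = 1763 px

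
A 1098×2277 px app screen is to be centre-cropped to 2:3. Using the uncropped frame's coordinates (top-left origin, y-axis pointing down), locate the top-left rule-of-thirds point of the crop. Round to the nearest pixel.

(366, 864)

1098/2277 < 2/3, so the 2:3 crop keeps the full width 1098 and trims height to 1098 × 3/2 = 1647.00 px.
Top offset = (2277 − 1647.00)/2 = 315.00 px; left offset = 0.
Top-left is one-third across and one-third down within the crop:
x = 0.00 + 1 × 1098.00/3 ≈ 366; y = 315.00 + 1 × 1647.00/3 ≈ 864.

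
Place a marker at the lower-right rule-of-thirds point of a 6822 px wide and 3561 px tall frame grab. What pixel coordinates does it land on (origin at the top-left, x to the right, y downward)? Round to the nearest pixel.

The lower-right point sits two-thirds of the way across and two-thirds of the way down.
x = 2 × 6822/3 ≈ 4548; y = 2 × 3561/3 ≈ 2374.

x = 4548 px, y = 2374 px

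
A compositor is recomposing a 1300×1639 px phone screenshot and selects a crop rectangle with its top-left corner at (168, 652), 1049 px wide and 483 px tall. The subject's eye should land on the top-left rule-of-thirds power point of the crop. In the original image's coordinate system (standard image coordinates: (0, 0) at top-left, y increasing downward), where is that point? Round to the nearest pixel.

x = 518 px, y = 813 px

One third of the crop width 1049 is 349.67 px.
One third of the crop height 483 is 161.00 px.
The top-left point is one-third across and one-third down within the crop:
x = 168 + 1 × 349.67 ≈ 518; y = 652 + 1 × 161.00 ≈ 813.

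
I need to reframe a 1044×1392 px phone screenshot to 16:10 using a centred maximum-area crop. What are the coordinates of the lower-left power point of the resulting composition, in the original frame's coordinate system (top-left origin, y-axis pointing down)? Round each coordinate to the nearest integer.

x = 348 px, y = 805 px

1044/1392 < 16/10, so the 16:10 crop keeps the full width 1044 and trims height to 1044 × 10/16 = 652.50 px.
Top offset = (1392 − 652.50)/2 = 369.75 px; left offset = 0.
Lower-left is one-third across and two-thirds down within the crop:
x = 0.00 + 1 × 1044.00/3 ≈ 348; y = 369.75 + 2 × 652.50/3 ≈ 805.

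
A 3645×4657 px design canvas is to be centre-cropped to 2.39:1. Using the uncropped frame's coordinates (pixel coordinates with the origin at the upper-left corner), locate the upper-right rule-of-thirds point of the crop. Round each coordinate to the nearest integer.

3645/4657 < 2.39/1, so the 2.39:1 crop keeps the full width 3645 and trims height to 3645 × 1/2.39 = 1525.10 px.
Top offset = (4657 − 1525.10)/2 = 1565.95 px; left offset = 0.
Upper-right is two-thirds across and one-third down within the crop:
x = 0.00 + 2 × 3645.00/3 ≈ 2430; y = 1565.95 + 1 × 1525.10/3 ≈ 2074.

(2430, 2074)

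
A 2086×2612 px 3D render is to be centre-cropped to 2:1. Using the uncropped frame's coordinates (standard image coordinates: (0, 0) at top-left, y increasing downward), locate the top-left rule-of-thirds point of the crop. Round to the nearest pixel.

x = 695 px, y = 1132 px

2086/2612 < 2/1, so the 2:1 crop keeps the full width 2086 and trims height to 2086 × 1/2 = 1043.00 px.
Top offset = (2612 − 1043.00)/2 = 784.50 px; left offset = 0.
Top-left is one-third across and one-third down within the crop:
x = 0.00 + 1 × 2086.00/3 ≈ 695; y = 784.50 + 1 × 1043.00/3 ≈ 1132.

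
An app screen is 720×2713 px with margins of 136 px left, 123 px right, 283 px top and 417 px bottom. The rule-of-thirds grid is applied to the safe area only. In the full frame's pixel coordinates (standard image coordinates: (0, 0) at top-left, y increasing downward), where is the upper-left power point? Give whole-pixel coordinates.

(290, 954)

Content width = 720 − 136 − 123 = 461 px; content height = 2713 − 283 − 417 = 2013 px.
Upper-left is one-third across and one-third down within the safe area.
x = 136 + 1 × 461/3 = 136 + 153.67 ≈ 290
y = 283 + 1 × 2013/3 = 283 + 671.00 ≈ 954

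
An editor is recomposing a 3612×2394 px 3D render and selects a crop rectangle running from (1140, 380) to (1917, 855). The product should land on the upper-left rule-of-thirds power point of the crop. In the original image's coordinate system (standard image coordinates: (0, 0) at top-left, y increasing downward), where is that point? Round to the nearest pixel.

Crop width = 1917 − 1140 = 777 px; one third is 259.00 px.
Crop height = 855 − 380 = 475 px; one third is 158.33 px.
The upper-left point is one-third across and one-third down within the crop:
x = 1140 + 1 × 259.00 ≈ 1399; y = 380 + 1 × 158.33 ≈ 538.

x = 1399 px, y = 538 px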